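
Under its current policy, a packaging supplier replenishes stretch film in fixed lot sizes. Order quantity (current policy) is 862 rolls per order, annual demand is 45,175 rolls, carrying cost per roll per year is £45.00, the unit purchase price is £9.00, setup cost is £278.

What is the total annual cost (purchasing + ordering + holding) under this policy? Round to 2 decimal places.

Ordering: D/Q × S = 45,175/862 × £278 = £14,569.20
Holding:  Q/2 × H = 862/2 × £45 = £19,395.00
Purchase cost = D·C = 45,175 × 9 = £406,575.00
Total = £14,569.20 + £19,395.00 + £406,575.00 = £440,539.20

£440,539.20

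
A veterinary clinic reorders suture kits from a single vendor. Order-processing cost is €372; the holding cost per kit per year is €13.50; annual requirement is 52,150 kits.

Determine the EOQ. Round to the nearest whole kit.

1,695 kits

Optimal lot size Q* = (2 × 52,150 × €372 / €13.5)^½ ≈ 1,695.30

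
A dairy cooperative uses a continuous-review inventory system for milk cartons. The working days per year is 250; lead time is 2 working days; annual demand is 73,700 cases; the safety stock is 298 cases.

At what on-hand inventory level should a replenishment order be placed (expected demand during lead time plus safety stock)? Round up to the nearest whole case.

Daily demand d = 73,700 / 250 = 294.800 cases/day
Demand during lead time = 294.800 × 2 = 589.60
Reorder point = 589.60 + 298 = 887.60 → round up

888 cases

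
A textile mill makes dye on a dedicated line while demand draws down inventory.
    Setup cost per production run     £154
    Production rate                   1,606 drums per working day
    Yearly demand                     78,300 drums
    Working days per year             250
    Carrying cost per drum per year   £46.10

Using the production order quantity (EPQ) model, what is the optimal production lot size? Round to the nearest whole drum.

d = 78,300/250 = 313.2000 drums/day;  effective holding cost H(1 − d/p) = 46.1·(1 − 313.2000/1606) = 37.10964
Q* = √(2DS / H_eff) = √(2·78,300·154 / 37.10964) ≈ 806.14

806 drums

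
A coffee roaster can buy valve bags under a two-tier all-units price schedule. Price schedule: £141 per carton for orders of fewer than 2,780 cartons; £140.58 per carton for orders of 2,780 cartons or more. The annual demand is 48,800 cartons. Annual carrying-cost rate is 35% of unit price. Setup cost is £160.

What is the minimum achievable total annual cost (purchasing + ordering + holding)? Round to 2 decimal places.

£6,908,560.58

H₁ = 35%×£141 = £49.3500;  H₂ = 35%×£140.58 = £49.2030
EOQ₁ = √(2×48,800×160/49.3500) = 562.52  (< 2,780, feasible at tier 1)
EOQ₂ = √(2×48,800×160/49.2030) = 563.36  (< 2,780 → use Q = 2,780 at tier-2 price)
TC(tier 1 (EOQ₁), Q≈562.5) = £6,908,560.58
TC(tier 2, Q≈2,780.0) = £6,931,504.80
Minimum at tier 1 (EOQ₁): £6,908,560.58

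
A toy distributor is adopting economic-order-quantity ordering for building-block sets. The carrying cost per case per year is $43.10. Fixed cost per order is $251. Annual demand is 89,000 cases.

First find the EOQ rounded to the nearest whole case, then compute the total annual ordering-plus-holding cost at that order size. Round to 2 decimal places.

EOQ = √(2DS/H) = √(2 × 89,000 × 251 / 43.1)
    = √(1,036,612.53) ≈ 1,018.14 → Q = 1,018 cases
Ordering: D/Q × S = 89,000/1,018 × $251 = $21,944.01
Holding:  Q/2 × H = 1,018/2 × $43.1 = $21,937.90
Total = $21,944.01 + $21,937.90 = $43,881.91

$43,881.91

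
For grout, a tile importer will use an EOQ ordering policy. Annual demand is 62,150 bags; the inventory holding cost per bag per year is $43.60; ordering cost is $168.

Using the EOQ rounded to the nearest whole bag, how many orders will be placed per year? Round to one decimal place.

89.8 orders per year

Optimal lot size Q* = (2 × 62,150 × $168 / $43.6)^½ ≈ 692.07 → Q = 692
N = D/Q = 62,150/692 ≈ 89.812 orders/yr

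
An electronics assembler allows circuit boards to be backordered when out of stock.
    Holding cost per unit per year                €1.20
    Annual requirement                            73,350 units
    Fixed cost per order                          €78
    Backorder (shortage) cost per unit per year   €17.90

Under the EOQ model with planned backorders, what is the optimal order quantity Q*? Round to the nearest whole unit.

3,190 units

Basic EOQ = √(2·73,350·78/1.2) = 3,087.960
Backorder adjustment √((H+b)/b) = √((1.2+17.9)/17.9) = 1.0330
Q* = 3,087.960 × 1.0330 ≈ 3,189.79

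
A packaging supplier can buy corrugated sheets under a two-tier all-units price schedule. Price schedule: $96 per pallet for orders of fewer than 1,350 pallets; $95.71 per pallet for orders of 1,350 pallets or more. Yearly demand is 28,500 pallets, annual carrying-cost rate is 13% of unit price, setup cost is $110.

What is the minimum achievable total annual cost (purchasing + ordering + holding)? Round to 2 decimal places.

$2,738,455.77

H₁ = 13%×$96 = $12.4800;  H₂ = 13%×$95.71 = $12.4423
EOQ₁ = √(2×28,500×110/12.4800) = 708.80  (< 1,350, feasible at tier 1)
EOQ₂ = √(2×28,500×110/12.4423) = 709.88  (< 1,350 → use Q = 1,350 at tier-2 price)
TC(tier 1 (EOQ₁), Q≈708.8) = $2,744,845.88
TC(tier 2, Q≈1,350.0) = $2,738,455.77
Minimum at tier 2: $2,738,455.77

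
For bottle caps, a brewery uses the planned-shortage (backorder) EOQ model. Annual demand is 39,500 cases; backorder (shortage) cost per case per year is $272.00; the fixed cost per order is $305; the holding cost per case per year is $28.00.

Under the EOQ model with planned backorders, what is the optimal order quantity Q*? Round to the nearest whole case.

Q* = √(2DS/H) · √((H + b)/b)
   = √(2 × 39,500 × 305 / 28) · √((28 + 272) / 272)
   = 927.651 × 1.0502 ≈ 974.23

974 cases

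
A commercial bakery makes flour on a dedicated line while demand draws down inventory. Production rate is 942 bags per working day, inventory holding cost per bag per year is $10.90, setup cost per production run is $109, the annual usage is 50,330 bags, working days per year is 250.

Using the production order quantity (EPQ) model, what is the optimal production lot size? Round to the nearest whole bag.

Daily demand d = 50,330/250 = 201.320; p = 942; 1 − d/p = 0.78628
EPQ = √(2DS / (H(1 − d/p)))
    = √(2 × 50,330 × 109 / (10.9 × 0.78628)) ≈ 1,131.46

1,131 bags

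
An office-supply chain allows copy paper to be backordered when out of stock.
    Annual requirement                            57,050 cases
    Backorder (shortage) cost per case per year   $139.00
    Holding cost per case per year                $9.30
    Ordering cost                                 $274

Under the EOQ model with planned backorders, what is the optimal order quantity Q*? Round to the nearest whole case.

Q* = √(2DS/H) · √((H + b)/b)
   = √(2 × 57,050 × 274 / 9.3) · √((9.3 + 139) / 139)
   = 1,833.482 × 1.0329 ≈ 1,893.82

1,894 cases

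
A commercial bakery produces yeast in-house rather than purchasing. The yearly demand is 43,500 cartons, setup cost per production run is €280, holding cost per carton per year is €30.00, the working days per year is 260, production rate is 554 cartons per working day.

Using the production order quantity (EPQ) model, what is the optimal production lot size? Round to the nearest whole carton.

d = 43,500/260 = 167.3077 cartons/day;  effective holding cost H(1 − d/p) = 30·(1 − 167.3077/554) = 20.94002
Q* = √(2DS / H_eff) = √(2·43,500·280 / 20.94002) ≈ 1,078.57

1,079 cartons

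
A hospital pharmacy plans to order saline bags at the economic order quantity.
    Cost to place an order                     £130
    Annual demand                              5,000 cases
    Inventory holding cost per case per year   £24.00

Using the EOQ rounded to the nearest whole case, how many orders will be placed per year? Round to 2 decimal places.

21.46 orders per year

Optimal lot size Q* = (2 × 5,000 × £130 / £24)^½ ≈ 232.74 → Q = 233
Orders per year = D/Q = 5,000 / 233 = 21.459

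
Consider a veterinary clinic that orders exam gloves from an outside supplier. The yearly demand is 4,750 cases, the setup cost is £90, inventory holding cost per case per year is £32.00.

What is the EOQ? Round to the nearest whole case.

Optimal lot size Q* = (2 × 4,750 × £90 / £32)^½ ≈ 163.46

163 cases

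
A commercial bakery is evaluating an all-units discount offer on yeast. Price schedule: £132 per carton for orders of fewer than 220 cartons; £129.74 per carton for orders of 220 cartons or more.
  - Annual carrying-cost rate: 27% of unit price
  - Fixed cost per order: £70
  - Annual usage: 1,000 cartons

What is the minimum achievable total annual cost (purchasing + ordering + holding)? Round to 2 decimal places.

£133,911.46

H₁ = 27%×£132 = £35.6400;  H₂ = 27%×£129.74 = £35.0298
EOQ₁ = √(2×1,000×70/35.6400) = 62.68  (< 220, feasible at tier 1)
EOQ₂ = √(2×1,000×70/35.0298) = 63.22  (< 220 → use Q = 220 at tier-2 price)
TC(tier 1 (EOQ₁), Q≈62.7) = £134,233.74
TC(tier 2, Q≈220.0) = £133,911.46
Minimum at tier 2: £133,911.46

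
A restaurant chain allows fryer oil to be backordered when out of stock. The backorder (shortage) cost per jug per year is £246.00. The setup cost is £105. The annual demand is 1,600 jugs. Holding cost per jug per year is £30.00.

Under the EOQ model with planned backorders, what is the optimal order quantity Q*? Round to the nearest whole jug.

112 jugs

Basic EOQ = √(2·1,600·105/30) = 105.830
Backorder adjustment √((H+b)/b) = √((30+246)/246) = 1.0592
Q* = 105.830 × 1.0592 ≈ 112.10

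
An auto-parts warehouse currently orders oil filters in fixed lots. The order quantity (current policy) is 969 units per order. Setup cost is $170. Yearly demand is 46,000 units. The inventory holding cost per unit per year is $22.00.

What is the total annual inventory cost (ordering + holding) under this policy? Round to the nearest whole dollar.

Orders/yr = 46,000/969 = 47.472; ordering cost = 47.472 × $170 = $8,070.18
Average inventory = 969/2 = 484.5; holding cost = 484.5 × $22 = $10,659.00
Total = $8,070.18 + $10,659.00 = $18,729.18

$18,729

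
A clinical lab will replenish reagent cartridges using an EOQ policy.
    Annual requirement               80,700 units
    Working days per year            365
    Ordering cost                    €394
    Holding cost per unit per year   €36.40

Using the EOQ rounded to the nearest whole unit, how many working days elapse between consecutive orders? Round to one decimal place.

Optimal lot size Q* = (2 × 80,700 × €394 / €36.4)^½ ≈ 1,321.75 → Q = 1,322 units
Days between orders = 365 / (D/Q) = 365 / 61.044 ≈ 5.979

6.0 days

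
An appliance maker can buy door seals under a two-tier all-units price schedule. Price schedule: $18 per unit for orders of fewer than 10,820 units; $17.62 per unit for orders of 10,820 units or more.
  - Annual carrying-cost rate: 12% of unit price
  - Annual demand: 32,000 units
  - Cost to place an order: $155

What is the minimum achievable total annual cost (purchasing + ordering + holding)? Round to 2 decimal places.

$575,737.31

H₁ = 12%×$18 = $2.1600;  H₂ = 12%×$17.62 = $2.1144
EOQ₁ = √(2×32,000×155/2.1600) = 2,143.03  (< 10,820, feasible at tier 1)
EOQ₂ = √(2×32,000×155/2.1144) = 2,166.02  (< 10,820 → use Q = 10,820 at tier-2 price)
TC(tier 1 (EOQ₁), Q≈2,143.0) = $580,628.95
TC(tier 2, Q≈10,820.0) = $575,737.31
Minimum at tier 2: $575,737.31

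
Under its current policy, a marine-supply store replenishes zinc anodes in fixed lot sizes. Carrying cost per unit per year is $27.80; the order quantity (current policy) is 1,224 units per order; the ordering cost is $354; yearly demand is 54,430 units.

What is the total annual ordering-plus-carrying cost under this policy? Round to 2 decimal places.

$32,755.61

Annual ordering cost = (D/Q)·S = (54,430/1,224) × 354 = $15,742.01
Annual holding cost  = (Q/2)·H = (1,224/2) × 27.8 = $17,013.60
Total = $15,742.01 + $17,013.60 = $32,755.61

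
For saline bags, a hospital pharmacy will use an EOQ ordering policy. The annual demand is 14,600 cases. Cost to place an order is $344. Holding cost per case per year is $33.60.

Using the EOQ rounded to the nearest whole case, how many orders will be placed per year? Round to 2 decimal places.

26.69 orders per year

Optimal lot size Q* = (2 × 14,600 × $344 / $33.6)^½ ≈ 546.77 → Q = 547
Orders per year = D/Q = 14,600 / 547 = 26.691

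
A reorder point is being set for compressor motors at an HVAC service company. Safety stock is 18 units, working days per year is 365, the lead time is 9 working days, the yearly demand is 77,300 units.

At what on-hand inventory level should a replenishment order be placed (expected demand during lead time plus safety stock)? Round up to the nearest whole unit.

1,925 units

Daily demand d = 77,300 / 365 = 211.781 units/day
Demand during lead time = 211.781 × 9 = 1,906.03
Reorder point = 1,906.03 + 18 = 1,924.03 → round up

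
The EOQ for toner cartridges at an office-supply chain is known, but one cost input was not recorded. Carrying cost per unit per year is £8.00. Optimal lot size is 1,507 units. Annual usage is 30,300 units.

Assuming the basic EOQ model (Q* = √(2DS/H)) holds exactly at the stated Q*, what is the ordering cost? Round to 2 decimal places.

Since Q* = (2DS/H)^½, squaring gives Q*²·H = 2DS.
S = Q²H / (2D) = 1,507² × 8 / (2 × 30,300) = 299.8084

£299.81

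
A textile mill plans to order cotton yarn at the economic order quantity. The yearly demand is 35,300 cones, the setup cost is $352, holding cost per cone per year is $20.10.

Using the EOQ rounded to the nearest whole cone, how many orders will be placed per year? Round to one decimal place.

Optimal lot size Q* = (2 × 35,300 × $352 / $20.1)^½ ≈ 1,111.93 → Q = 1,112
N = D/Q = 35,300/1,112 ≈ 31.745 orders/yr

31.7 orders per year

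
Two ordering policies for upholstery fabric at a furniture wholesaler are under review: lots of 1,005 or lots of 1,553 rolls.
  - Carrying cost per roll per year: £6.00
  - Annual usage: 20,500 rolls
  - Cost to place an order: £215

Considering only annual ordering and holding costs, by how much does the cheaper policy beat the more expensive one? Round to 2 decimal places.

Annual cost at Q: ordering D·S/Q plus holding Q·H/2.
TC(1,005) = (20,500/1,005)×215 + (1,005/2)×6 = £7,400.57
TC(1,553) = (20,500/1,553)×215 + (1,553/2)×6 = £7,497.06
Lots of 1,005 are cheaper by £96.48.

£96.48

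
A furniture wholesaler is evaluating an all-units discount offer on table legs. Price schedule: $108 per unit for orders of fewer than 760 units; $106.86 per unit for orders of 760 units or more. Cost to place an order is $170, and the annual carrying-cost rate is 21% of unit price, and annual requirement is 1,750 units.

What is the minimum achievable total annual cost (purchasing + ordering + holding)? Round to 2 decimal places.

$192,673.50

H₁ = 21%×$108 = $22.6800;  H₂ = 21%×$106.86 = $22.4406
EOQ₁ = √(2×1,750×170/22.6800) = 161.97  (< 760, feasible at tier 1)
EOQ₂ = √(2×1,750×170/22.4406) = 162.83  (< 760 → use Q = 760 at tier-2 price)
TC(tier 1 (EOQ₁), Q≈162.0) = $192,673.50
TC(tier 2, Q≈760.0) = $195,923.88
Minimum at tier 1 (EOQ₁): $192,673.50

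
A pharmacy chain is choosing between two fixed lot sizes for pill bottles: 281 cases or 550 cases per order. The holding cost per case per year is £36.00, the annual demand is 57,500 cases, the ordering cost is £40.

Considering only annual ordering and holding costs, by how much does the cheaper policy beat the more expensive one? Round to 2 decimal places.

For each Q, cost = (D/Q)·S + (Q/2)·H.
TC(281) = (57,500/281)×40 + (281/2)×36 = £13,243.05
TC(550) = (57,500/550)×40 + (550/2)×36 = £14,081.82
Cheaper: Q = 281.  Difference = £838.76

£838.76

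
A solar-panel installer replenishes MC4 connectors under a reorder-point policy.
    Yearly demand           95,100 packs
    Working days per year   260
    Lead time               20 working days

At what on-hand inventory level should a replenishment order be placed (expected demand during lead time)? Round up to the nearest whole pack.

7,316 packs

Daily demand d = 95,100 / 260 = 365.769 packs/day
Demand during lead time = 365.769 × 20 = 7,315.38
Reorder point = 7,315.38 → round up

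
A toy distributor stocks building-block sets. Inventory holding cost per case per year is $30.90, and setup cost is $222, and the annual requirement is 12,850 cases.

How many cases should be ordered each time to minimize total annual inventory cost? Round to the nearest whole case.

430 cases

2DS/H = 2·12,850·222/30.9 = 184,640.78
EOQ = √184,640.78 ≈ 429.70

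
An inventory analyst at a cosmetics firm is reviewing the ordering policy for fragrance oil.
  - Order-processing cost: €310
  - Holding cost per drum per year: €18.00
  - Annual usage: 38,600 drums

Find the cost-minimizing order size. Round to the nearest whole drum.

1,153 drums

Q* = √(2·D·S / H) = √(2·38,600·310 / 18) = √1,329,555.6 ≈ 1,153.06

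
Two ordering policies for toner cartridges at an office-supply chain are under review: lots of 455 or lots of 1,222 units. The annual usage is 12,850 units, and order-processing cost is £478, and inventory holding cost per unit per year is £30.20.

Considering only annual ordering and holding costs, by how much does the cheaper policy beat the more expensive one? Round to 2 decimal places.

£3,108.57

For each Q, cost = (D/Q)·S + (Q/2)·H.
TC(455) = (12,850/455)×478 + (455/2)×30.2 = £20,370.06
TC(1,222) = (12,850/1,222)×478 + (1,222/2)×30.2 = £23,478.63
Lots of 455 are cheaper by £3,108.57.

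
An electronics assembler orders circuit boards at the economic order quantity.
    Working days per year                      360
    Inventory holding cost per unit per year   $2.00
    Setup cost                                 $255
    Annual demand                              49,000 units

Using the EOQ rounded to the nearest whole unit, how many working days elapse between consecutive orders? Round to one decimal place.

Q* = √(2·D·S / H) = √(2·49,000·255 / 2) = √12,495,000.0 ≈ 3,534.83 → Q = 3,535 units
Days between orders = 360 / (D/Q) = 360 / 13.861 ≈ 25.971

26.0 days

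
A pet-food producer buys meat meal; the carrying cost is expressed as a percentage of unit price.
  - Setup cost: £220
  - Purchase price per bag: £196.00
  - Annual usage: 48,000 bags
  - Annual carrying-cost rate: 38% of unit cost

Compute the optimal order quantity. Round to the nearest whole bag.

Carrying cost H = £196 × 38% = £74.4800/bag/yr
EOQ = √(2DS/H) = √(2 × 48,000 × 220 / 74.48)
    = √(283,566.06) ≈ 532.51

533 bags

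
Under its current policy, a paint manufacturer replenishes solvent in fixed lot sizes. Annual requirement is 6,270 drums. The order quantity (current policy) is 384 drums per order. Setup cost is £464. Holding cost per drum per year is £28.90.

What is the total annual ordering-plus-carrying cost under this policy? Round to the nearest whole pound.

Orders/yr = 6,270/384 = 16.328; ordering cost = 16.328 × £464 = £7,576.25
Average inventory = 384/2 = 192; holding cost = 192 × £28.9 = £5,548.80
Total = £7,576.25 + £5,548.80 = £13,125.05

£13,125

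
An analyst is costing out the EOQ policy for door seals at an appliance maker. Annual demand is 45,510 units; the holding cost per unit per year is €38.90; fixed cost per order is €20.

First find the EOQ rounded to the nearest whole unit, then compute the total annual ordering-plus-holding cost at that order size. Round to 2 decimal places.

€8,415.09

EOQ = √(2DS/H) = √(2 × 45,510 × 20 / 38.9)
    = √(46,796.92) ≈ 216.33 → Q = 216 units
Ordering: D/Q × S = 45,510/216 × €20 = €4,213.89
Holding:  Q/2 × H = 216/2 × €38.9 = €4,201.20
Total = €4,213.89 + €4,201.20 = €8,415.09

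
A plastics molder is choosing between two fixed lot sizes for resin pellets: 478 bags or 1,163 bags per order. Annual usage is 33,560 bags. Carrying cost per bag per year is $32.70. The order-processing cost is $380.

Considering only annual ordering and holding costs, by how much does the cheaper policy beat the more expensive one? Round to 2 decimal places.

TC(Q) = (D/Q)S + (Q/2)H
TC(478) = (33,560/478)×380 + (478/2)×32.7 = $34,494.80
TC(1,163) = (33,560/1,163)×380 + (1,163/2)×32.7 = $29,980.48
Lots of 1,163 are cheaper by $4,514.31.

$4,514.31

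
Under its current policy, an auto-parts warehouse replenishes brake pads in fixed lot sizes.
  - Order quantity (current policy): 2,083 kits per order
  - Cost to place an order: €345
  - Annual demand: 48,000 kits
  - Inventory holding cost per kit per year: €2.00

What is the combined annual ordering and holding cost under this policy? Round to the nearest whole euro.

Annual ordering cost = (D/Q)·S = (48,000/2,083) × 345 = €7,950.07
Annual holding cost  = (Q/2)·H = (2,083/2) × 2 = €2,083.00
Total = €7,950.07 + €2,083.00 = €10,033.07

€10,033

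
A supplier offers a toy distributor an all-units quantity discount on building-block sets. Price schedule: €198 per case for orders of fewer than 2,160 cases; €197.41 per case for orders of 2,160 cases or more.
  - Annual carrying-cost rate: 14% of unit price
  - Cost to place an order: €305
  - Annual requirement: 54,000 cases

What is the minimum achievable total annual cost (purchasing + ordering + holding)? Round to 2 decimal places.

€10,697,613.39

H₁ = 14%×€198 = €27.7200;  H₂ = 14%×€197.41 = €27.6374
EOQ₁ = √(2×54,000×305/27.7200) = 1,090.10  (< 2,160, feasible at tier 1)
EOQ₂ = √(2×54,000×305/27.6374) = 1,091.72  (< 2,160 → use Q = 2,160 at tier-2 price)
TC(tier 1 (EOQ₁), Q≈1,090.1) = €10,722,217.49
TC(tier 2, Q≈2,160.0) = €10,697,613.39
Minimum at tier 2: €10,697,613.39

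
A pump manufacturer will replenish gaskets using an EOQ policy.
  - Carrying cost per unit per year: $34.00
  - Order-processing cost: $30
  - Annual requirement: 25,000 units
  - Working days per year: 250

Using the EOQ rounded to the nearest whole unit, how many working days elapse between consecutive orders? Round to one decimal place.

2.1 days

Optimal lot size Q* = (2 × 25,000 × $30 / $34)^½ ≈ 210.04 → Q = 210 units
Cycle time = (working days × Q)/D = (250 × 210) / 25,000 = 2.100 days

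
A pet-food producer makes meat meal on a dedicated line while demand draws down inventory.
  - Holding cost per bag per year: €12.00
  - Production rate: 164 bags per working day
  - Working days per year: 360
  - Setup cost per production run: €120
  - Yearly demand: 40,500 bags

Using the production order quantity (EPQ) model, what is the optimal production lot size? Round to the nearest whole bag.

Daily demand d = 40,500/360 = 112.500; p = 164; 1 − d/p = 0.31402
EPQ = √(2DS / (H(1 − d/p)))
    = √(2 × 40,500 × 120 / (12 × 0.31402)) ≈ 1,606.06

1,606 bags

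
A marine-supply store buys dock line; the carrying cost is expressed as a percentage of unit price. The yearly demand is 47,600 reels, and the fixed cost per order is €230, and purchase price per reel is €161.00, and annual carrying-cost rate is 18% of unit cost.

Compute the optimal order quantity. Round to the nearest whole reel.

869 reels

H = i·C = 0.18 × €161 = €28.9800 per reel-year
2DS/H = 2·47,600·230/28.98 = 755,555.56
EOQ = √755,555.56 ≈ 869.23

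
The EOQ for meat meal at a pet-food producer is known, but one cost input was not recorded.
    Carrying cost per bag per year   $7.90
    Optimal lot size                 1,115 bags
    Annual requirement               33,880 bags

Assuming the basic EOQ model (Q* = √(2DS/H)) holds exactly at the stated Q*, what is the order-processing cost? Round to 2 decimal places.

$144.95

EOQ relation: Q² = 2DS/H, so rearrange for the unknown.
S = Q²H / (2D) = 1,115² × 7.9 / (2 × 33,880) = 144.9451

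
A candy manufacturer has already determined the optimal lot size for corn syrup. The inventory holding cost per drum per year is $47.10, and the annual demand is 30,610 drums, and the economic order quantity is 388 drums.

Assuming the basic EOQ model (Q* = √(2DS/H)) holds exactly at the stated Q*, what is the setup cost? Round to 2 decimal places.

$115.82

From Q* = √(2DS/H) ⇒ Q*² = 2DS/H.
S = Q²H / (2D) = 388² × 47.1 / (2 × 30,610) = 115.8220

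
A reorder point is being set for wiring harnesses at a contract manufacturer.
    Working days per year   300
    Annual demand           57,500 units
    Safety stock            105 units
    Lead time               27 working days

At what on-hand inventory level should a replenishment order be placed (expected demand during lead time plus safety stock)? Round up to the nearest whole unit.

Daily demand d = 57,500 / 300 = 191.667 units/day
Demand during lead time = 191.667 × 27 = 5,175.00
Reorder point = 5,175.00 + 105 = 5,280.00 → round up

5,280 units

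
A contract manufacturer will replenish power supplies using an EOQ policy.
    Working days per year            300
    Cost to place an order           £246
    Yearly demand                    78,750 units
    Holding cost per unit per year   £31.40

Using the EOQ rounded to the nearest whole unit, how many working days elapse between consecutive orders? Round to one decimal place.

4.2 days

Optimal lot size Q* = (2 × 78,750 × £246 / £31.4)^½ ≈ 1,110.82 → Q = 1,111 units
Days between orders = 300 / (D/Q) = 300 / 70.882 ≈ 4.232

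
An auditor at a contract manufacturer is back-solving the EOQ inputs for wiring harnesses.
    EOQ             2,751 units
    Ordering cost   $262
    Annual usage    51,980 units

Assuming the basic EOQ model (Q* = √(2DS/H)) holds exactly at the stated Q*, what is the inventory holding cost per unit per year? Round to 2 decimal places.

$3.60

From Q* = √(2DS/H) ⇒ Q*² = 2DS/H.
H = 2DS / Q² = 2 × 51,980 × 262 / 2,751² = 3.5990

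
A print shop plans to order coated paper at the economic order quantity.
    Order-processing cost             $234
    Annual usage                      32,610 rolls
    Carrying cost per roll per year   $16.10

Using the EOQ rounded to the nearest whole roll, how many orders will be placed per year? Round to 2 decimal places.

Q* = √(2·D·S / H) = √(2·32,610·234 / 16.1) = √947,918.0 ≈ 973.61 → Q = 974
N = D/Q = 32,610/974 ≈ 33.480 orders/yr

33.48 orders per year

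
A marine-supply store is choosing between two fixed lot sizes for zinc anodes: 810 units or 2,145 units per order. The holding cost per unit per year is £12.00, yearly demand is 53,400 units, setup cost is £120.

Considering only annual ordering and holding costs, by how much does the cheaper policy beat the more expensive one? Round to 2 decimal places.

TC(Q) = (D/Q)S + (Q/2)H
TC(810) = (53,400/810)×120 + (810/2)×12 = £12,771.11
TC(2,145) = (53,400/2,145)×120 + (2,145/2)×12 = £15,857.41
Cheaper: Q = 810.  Difference = £3,086.30

£3,086.30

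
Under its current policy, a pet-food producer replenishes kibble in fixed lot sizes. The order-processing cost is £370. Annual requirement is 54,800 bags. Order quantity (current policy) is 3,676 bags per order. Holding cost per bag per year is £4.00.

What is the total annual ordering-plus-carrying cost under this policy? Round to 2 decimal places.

£12,867.78

Orders/yr = 54,800/3,676 = 14.908; ordering cost = 14.908 × £370 = £5,515.78
Average inventory = 3,676/2 = 1838; holding cost = 1838 × £4 = £7,352.00
Total = £5,515.78 + £7,352.00 = £12,867.78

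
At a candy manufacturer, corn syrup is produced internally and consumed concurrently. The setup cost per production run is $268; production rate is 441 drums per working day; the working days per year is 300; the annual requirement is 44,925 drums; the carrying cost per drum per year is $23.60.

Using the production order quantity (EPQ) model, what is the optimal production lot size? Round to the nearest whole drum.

Daily demand d = 44,925/300 = 149.750; p = 441; 1 − d/p = 0.66043
EPQ = √(2DS / (H(1 − d/p)))
    = √(2 × 44,925 × 268 / (23.6 × 0.66043)) ≈ 1,242.96

1,243 drums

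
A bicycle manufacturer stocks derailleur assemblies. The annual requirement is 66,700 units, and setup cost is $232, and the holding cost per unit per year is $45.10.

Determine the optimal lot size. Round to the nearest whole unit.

828 units

Q* = √(2·D·S / H) = √(2·66,700·232 / 45.1) = √686,226.2 ≈ 828.39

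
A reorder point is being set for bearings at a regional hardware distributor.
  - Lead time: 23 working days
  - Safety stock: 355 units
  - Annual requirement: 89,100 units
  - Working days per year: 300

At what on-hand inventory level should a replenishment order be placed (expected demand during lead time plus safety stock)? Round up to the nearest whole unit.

7,186 units

Daily demand d = 89,100 / 300 = 297.000 units/day
Demand during lead time = 297.000 × 23 = 6,831.00
Reorder point = 6,831.00 + 355 = 7,186.00 → round up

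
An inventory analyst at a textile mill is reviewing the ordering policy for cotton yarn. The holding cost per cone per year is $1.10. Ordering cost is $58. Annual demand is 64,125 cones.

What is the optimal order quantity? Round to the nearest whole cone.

2,600 cones

Optimal lot size Q* = (2 × 64,125 × $58 / $1.1)^½ ≈ 2,600.44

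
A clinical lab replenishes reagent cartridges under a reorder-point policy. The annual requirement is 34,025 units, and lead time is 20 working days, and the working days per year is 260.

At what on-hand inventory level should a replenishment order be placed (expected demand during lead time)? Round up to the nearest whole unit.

2,618 units

Daily demand d = 34,025 / 260 = 130.865 units/day
Demand during lead time = 130.865 × 20 = 2,617.31
Reorder point = 2,617.31 → round up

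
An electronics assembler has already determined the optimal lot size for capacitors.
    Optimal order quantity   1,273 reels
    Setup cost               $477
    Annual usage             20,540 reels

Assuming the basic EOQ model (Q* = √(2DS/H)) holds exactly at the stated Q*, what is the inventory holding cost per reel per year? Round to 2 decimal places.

EOQ relation: Q² = 2DS/H, so rearrange for the unknown.
H = 2DS / Q² = 2 × 20,540 × 477 / 1,273² = 12.0918

$12.09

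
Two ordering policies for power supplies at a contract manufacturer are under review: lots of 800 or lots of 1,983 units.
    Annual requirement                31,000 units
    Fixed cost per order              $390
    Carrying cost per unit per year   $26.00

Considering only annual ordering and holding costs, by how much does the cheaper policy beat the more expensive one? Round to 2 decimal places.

$6,363.32

For each Q, cost = (D/Q)·S + (Q/2)·H.
TC(800) = (31,000/800)×390 + (800/2)×26 = $25,512.50
TC(1,983) = (31,000/1,983)×390 + (1,983/2)×26 = $31,875.82
|ΔTC| = |$25,512.50 − $31,875.82| = $6,363.32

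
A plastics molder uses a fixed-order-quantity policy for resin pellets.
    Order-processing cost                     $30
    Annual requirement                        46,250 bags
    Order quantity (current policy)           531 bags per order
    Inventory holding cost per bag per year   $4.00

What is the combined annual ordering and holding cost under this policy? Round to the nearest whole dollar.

$3,675

Orders/yr = 46,250/531 = 87.100; ordering cost = 87.100 × $30 = $2,612.99
Average inventory = 531/2 = 265.5; holding cost = 265.5 × $4 = $1,062.00
Total = $2,612.99 + $1,062.00 = $3,674.99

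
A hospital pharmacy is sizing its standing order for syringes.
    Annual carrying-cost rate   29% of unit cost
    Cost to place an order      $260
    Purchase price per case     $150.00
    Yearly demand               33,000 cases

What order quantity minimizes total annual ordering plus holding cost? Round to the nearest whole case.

H = i·C = 0.29 × $150 = $43.5000 per case-year
EOQ = √(2DS/H) = √(2 × 33,000 × 260 / 43.5)
    = √(394,482.76) ≈ 628.08

628 cases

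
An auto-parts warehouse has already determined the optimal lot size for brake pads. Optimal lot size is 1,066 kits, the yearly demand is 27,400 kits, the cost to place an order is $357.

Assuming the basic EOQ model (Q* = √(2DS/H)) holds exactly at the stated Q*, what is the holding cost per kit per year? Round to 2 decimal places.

EOQ relation: Q² = 2DS/H, so rearrange for the unknown.
H = 2DS / Q² = 2 × 27,400 × 357 / 1,066² = 17.2161

$17.22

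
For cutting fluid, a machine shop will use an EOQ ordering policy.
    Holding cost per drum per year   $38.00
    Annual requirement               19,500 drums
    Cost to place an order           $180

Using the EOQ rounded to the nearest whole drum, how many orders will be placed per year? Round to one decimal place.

EOQ = √(2DS/H) = √(2 × 19,500 × 180 / 38)
    = √(184,736.84) ≈ 429.81 → Q = 430
Orders per year = D/Q = 19,500 / 430 = 45.349

45.3 orders per year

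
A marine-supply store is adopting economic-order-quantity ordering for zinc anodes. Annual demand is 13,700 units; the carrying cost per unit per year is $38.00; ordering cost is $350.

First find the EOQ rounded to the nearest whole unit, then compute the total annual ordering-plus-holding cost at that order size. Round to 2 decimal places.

Optimal lot size Q* = (2 × 13,700 × $350 / $38)^½ ≈ 502.36 → Q = 502 units
Ordering: D/Q × S = 13,700/502 × $350 = $9,551.79
Holding:  Q/2 × H = 502/2 × $38 = $9,538.00
Total = $9,551.79 + $9,538.00 = $19,089.79

$19,089.79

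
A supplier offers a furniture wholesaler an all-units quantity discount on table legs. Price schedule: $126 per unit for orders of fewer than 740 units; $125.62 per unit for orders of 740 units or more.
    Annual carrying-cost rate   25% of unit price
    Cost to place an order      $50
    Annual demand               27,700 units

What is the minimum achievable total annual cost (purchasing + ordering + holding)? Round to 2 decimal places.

H₁ = 25%×$126 = $31.5000;  H₂ = 25%×$125.62 = $31.4050
EOQ₁ = √(2×27,700×50/31.5000) = 296.54  (< 740, feasible at tier 1)
EOQ₂ = √(2×27,700×50/31.4050) = 296.99  (< 740 → use Q = 740 at tier-2 price)
TC(tier 1 (EOQ₁), Q≈296.5) = $3,499,541.04
TC(tier 2, Q≈740.0) = $3,493,165.47
Minimum at tier 2: $3,493,165.47

$3,493,165.47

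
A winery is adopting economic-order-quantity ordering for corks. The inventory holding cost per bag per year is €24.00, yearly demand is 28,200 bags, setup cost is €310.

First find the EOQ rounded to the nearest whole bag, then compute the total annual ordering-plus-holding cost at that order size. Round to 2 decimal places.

€20,484.53

EOQ = √(2DS/H) = √(2 × 28,200 × 310 / 24)
    = √(728,500.00) ≈ 853.52 → Q = 854 bags
Ordering: D/Q × S = 28,200/854 × €310 = €10,236.53
Holding:  Q/2 × H = 854/2 × €24 = €10,248.00
Total = €10,236.53 + €10,248.00 = €20,484.53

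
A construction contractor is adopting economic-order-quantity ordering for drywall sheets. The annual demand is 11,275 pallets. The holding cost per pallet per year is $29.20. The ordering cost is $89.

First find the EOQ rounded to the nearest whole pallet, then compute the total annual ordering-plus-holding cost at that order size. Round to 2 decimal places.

$7,655.26

Optimal lot size Q* = (2 × 11,275 × $89 / $29.2)^½ ≈ 262.17 → Q = 262 pallets
Annual ordering cost = (D/Q)·S = (11,275/262) × 89 = $3,830.06
Annual holding cost  = (Q/2)·H = (262/2) × 29.2 = $3,825.20
Total = $3,830.06 + $3,825.20 = $7,655.26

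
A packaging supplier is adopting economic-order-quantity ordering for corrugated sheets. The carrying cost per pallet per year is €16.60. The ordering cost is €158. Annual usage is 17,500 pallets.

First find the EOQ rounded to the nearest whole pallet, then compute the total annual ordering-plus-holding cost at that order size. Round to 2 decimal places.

2DS/H = 2·17,500·158/16.6 = 333,132.53
EOQ = √333,132.53 ≈ 577.18 → Q = 577 pallets
Ordering: D/Q × S = 17,500/577 × €158 = €4,792.03
Holding:  Q/2 × H = 577/2 × €16.6 = €4,789.10
Total = €4,792.03 + €4,789.10 = €9,581.13

€9,581.13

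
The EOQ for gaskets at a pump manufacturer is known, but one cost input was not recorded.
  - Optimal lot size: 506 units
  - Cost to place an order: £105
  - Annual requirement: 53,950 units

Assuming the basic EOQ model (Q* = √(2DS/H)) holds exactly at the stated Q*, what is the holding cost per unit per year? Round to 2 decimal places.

Since Q* = (2DS/H)^½, squaring gives Q*²·H = 2DS.
H = 2DS / Q² = 2 × 53,950 × 105 / 506² = 44.2496

£44.25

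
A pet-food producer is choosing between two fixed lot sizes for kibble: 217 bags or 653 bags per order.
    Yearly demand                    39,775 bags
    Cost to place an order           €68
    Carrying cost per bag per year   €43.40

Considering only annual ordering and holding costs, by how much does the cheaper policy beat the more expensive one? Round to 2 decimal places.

€1,139.10

For each Q, cost = (D/Q)·S + (Q/2)·H.
TC(217) = (39,775/217)×68 + (217/2)×43.4 = €17,172.96
TC(653) = (39,775/653)×68 + (653/2)×43.4 = €18,312.06
Cheaper: Q = 217.  Difference = €1,139.10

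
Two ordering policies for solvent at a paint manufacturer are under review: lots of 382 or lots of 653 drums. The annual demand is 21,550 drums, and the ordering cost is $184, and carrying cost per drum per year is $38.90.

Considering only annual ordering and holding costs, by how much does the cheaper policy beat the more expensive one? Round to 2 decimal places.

TC(Q) = (D/Q)S + (Q/2)H
TC(382) = (21,550/382)×184 + (382/2)×38.9 = $17,810.00
TC(653) = (21,550/653)×184 + (653/2)×38.9 = $18,773.13
Lots of 382 are cheaper by $963.13.

$963.13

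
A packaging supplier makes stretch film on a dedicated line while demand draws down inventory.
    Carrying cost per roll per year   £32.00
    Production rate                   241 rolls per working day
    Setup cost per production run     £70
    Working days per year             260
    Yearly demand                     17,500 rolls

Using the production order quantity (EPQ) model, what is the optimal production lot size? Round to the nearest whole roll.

326 rolls

d = 17,500/260 = 67.3077 rolls/day;  effective holding cost H(1 − d/p) = 32·(1 − 67.3077/241) = 23.06288
Q* = √(2DS / H_eff) = √(2·17,500·70 / 23.06288) ≈ 325.93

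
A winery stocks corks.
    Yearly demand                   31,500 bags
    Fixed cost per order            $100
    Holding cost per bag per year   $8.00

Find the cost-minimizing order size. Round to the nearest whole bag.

Optimal lot size Q* = (2 × 31,500 × $100 / $8)^½ ≈ 887.41

887 bags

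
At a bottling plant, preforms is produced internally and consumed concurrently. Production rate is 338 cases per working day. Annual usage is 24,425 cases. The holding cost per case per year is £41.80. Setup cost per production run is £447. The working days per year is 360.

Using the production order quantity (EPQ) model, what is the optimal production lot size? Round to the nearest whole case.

808 cases

Daily demand d = 24,425/360 = 67.847; p = 338; 1 − d/p = 0.79927
EPQ = √(2DS / (H(1 − d/p)))
    = √(2 × 24,425 × 447 / (41.8 × 0.79927)) ≈ 808.45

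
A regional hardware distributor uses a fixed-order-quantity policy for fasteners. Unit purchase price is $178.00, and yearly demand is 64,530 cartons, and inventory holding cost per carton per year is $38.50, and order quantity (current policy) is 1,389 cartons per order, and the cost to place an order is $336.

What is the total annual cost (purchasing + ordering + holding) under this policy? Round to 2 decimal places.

$11,528,688.10

Orders/yr = 64,530/1,389 = 46.458; ordering cost = 46.458 × $336 = $15,609.85
Average inventory = 1,389/2 = 694.5; holding cost = 694.5 × $38.5 = $26,738.25
Purchase cost = D·C = 64,530 × 178 = $11,486,340.00
Total = $15,609.85 + $26,738.25 + $11,486,340.00 = $11,528,688.10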